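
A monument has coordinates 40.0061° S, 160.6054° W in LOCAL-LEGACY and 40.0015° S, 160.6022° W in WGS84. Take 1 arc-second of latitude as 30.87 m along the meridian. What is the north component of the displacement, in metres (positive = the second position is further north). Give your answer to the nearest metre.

Δφ = -40.0015° − -40.0061° = +0.0046°; Δλ = -160.6022° − -160.6054° = +0.0032°.
1° of latitude = 3600 × 30.87 = 111132 m.
ΔN = Δφ × 111132 = 511.2 m; ΔE = Δλ × 111132 × cos(-40.0061°) = +0.0032 × 111132 × 0.765976 = 272.4 m.

ΔN = 511 m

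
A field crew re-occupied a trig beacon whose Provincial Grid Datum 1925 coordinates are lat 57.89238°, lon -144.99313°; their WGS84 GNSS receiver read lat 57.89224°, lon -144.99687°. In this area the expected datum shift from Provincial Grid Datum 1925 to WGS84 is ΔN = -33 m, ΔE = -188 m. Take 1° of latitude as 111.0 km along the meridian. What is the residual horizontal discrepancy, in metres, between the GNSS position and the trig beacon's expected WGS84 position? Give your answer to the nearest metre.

Observed coordinate differences: Δφ = -0.00014°, Δλ = -0.00374°.
Converting to metres (1° lat = 111000 m, cos φ = 0.531511): observed ΔN = -15.5 m, observed ΔE = -220.7 m.
Subtracting the expected shift leaves a residual of -15.5 − (-33) = 17.5 m north and -220.7 − (-188) = -32.7 m east.
Residual distance = √(17.5² + (-32.7)²) = 37.0 m.

37 m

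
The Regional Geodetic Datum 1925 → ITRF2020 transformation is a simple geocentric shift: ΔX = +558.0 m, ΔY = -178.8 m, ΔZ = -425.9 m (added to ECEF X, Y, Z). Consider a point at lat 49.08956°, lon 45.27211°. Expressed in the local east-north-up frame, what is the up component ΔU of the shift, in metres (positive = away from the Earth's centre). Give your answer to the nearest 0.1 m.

ΔU = -147.9 m

The local up (radial) axis is (cos φ cos λ, cos φ sin λ, sin φ), giving ΔU = 257.162 − 83.189 − 321.867 = -147.89 m.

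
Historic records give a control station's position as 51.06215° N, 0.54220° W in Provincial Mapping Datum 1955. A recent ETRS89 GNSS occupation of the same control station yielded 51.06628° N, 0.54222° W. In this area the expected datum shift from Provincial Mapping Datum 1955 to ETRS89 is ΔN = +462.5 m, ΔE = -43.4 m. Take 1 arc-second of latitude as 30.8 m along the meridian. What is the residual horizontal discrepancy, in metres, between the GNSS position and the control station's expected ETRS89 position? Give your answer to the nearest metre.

Observed coordinate differences: Δφ = +0.00413°, Δλ = -0.00002°.
Converting to metres (1° lat = 110880 m, cos φ = 0.628477): observed ΔN = 457.9 m, observed ΔE = -1.4 m.
Subtracting the expected shift leaves a residual of 457.9 − (462.5) = -4.6 m north and -1.4 − (-43.4) = 42.0 m east.
Residual distance = √((-4.6)² + 42.0²) = 42.3 m.

42 m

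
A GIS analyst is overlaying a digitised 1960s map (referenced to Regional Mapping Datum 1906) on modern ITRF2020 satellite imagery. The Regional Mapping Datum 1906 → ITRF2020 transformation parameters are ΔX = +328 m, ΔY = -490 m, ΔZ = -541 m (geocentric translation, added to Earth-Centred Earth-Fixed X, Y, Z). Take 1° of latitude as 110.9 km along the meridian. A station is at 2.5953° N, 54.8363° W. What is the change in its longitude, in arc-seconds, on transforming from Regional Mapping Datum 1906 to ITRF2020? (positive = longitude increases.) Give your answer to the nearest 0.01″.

Δλ = -0.46″

sin φ = 0.045281, cos φ = 0.998974, sin λ = -0.817510, cos λ = 0.575914.
East component: ΔE = −sin λ·ΔX + cos λ·ΔY = −(-0.817510)(328) + (0.575914)(-490) = -14.05 m.
1° of latitude spans 110900 m; at latitude φ, 1° of longitude spans that × cos φ = 110786.2 m, so Δλ = -14.05 / 110786.2 × 3600 = -0.457″.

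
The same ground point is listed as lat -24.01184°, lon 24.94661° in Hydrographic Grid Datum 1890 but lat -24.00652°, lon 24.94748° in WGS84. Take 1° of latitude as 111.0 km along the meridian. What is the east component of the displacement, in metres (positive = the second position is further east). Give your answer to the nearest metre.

Δφ = -24.00652° − -24.01184° = +0.00532°; Δλ = 24.94748° − 24.94661° = +0.00087°.
ΔN = Δφ × 111000 = 590.5 m; ΔE = Δλ × 111000 × cos(-24.01184°) = +0.00087 × 111000 × 0.913461 = 88.2 m.

ΔE = 88 m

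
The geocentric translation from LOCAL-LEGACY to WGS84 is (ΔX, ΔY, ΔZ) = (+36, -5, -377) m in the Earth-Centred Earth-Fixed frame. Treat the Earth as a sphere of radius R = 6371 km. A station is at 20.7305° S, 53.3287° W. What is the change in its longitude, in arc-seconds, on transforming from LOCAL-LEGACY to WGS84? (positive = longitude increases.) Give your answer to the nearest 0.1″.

Δλ = 0.9″

sin φ = -0.353973, cos φ = 0.935256, sin λ = -0.802075, cos λ = 0.597223.
East component: ΔE = −sin λ·ΔX + cos λ·ΔY = −(-0.802075)(36) + (0.597223)(-5) = 25.89 m.
1° of latitude spans πR/180 = 111195 m; at latitude φ, 1° of longitude spans that × cos φ = 103995.7 m, so Δλ = 25.89 / 103995.7 × 3600 = 0.896″.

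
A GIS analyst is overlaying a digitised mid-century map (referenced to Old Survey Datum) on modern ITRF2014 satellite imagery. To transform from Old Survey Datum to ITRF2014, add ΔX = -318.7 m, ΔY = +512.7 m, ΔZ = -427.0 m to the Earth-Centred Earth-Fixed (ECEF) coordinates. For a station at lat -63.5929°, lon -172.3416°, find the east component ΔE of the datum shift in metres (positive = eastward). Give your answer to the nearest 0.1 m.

At φ = -63.5929°, λ = -172.3416°: sin φ = -0.895657, cos φ = 0.444746, sin λ = -0.133267, cos λ = -0.991080.
ΔE = −sin λ·ΔX + cos λ·ΔY = −(-0.133267)·(-318.7) + (-0.991080)·(512.7) = -550.60 m.

ΔE = -550.6 m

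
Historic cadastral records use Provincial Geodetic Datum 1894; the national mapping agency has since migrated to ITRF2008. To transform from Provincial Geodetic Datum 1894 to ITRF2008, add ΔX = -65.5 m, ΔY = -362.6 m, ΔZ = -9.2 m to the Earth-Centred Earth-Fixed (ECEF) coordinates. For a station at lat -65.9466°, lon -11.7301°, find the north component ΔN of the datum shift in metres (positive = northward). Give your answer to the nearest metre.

The local north axis is (−sin φ cos λ, −sin φ sin λ, cos φ), giving ΔN = -58.563 + 67.316 − 3.750 = 5.00 m.

ΔN = 5 m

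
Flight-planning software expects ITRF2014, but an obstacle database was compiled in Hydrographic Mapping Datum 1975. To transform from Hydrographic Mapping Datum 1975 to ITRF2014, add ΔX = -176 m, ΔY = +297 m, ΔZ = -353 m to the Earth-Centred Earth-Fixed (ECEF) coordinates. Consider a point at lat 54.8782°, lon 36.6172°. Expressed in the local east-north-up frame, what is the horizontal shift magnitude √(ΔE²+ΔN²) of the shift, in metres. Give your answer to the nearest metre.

The local east axis at (φ, λ) is (−sin λ, cos λ, 0), so ΔE = −sin(36.6172°)·(-176) + cos(36.6172°)·297 = 343.36 m.
The local north axis is (−sin φ cos λ, −sin φ sin λ, cos φ), giving ΔN = 115.544 − 144.897 − 203.087 = -232.44 m.
Horizontal magnitude = √(ΔE² + ΔN²) = √(343.36² + (-232.44)²) = 414.64 m.

415 m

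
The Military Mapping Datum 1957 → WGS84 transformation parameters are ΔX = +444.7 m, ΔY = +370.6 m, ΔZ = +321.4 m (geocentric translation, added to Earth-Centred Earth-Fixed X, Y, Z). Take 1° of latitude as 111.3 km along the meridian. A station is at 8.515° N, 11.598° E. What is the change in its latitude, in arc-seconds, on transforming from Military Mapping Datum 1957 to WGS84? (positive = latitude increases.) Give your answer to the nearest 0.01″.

Δφ = 7.84″

sin φ = 0.148068, cos φ = 0.988977, sin λ = 0.201044, cos λ = 0.979582.
North component: ΔN = −sin φ cos λ·ΔX − sin φ sin λ·ΔY + cos φ·ΔZ = −(0.148068)(0.979582)(444.7) − (0.148068)(0.201044)(370.6) + (0.988977)(321.4) = 242.32 m.
1° of latitude spans 111300 m, so Δφ = 242.32 / 111300 × 3600 = 7.838″.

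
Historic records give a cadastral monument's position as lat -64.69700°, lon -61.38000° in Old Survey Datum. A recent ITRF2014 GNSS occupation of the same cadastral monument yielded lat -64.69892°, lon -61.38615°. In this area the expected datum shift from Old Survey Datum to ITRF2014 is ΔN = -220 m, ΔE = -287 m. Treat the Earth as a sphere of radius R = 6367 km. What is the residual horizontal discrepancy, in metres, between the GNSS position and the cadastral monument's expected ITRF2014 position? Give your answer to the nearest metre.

8 m

Observed coordinate differences: Δφ = -0.00192°, Δλ = -0.00615°.
Converting to metres (1° lat = 111125 m, cos φ = 0.427405): observed ΔN = -213.4 m, observed ΔE = -292.1 m.
Subtracting the expected shift leaves a residual of -213.4 − (-220) = 6.6 m north and -292.1 − (-287) = -5.1 m east.
Residual distance = √(6.6² + (-5.1)²) = 8.4 m.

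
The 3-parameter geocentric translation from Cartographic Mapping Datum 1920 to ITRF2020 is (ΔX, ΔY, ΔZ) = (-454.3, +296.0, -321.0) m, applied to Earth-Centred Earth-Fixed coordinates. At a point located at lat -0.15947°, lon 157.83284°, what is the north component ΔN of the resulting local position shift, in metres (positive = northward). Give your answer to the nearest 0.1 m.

The local north axis is (−sin φ cos λ, −sin φ sin λ, cos φ), giving ΔN = 1.171 + 0.311 − 320.999 = -319.52 m.

ΔN = -319.5 m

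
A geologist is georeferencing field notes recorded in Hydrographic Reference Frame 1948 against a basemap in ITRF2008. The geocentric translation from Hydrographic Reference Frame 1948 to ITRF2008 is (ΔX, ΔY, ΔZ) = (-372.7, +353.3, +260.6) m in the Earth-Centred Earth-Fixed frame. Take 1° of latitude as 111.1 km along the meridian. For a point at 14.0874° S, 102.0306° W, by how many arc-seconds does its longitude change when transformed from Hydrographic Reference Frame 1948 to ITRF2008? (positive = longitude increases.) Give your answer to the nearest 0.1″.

sin φ = -0.243402, cos φ = 0.969926, sin λ = -0.978036, cos λ = -0.208434.
East component: ΔE = −sin λ·ΔX + cos λ·ΔY = −(-0.978036)(-372.7) + (-0.208434)(353.3) = -438.15 m.
1° of latitude spans 111100 m; at latitude φ, 1° of longitude spans that × cos φ = 107758.7 m, so Δλ = -438.15 / 107758.7 × 3600 = -14.638″.

Δλ = -14.6″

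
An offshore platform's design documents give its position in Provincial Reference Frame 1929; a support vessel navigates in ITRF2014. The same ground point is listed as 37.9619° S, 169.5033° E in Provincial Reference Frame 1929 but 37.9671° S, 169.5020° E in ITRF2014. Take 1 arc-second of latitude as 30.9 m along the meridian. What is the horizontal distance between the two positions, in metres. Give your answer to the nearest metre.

Δφ = -37.9671° − -37.9619° = -0.0052°; Δλ = 169.5020° − 169.5033° = -0.0013°.
1° of latitude = 3600 × 30.90 = 111240 m.
ΔN = Δφ × 111240 = -578.4 m; ΔE = Δλ × 111240 × cos(-37.9619°) = -0.0013 × 111240 × 0.788420 = -114.0 m.
Distance = √(ΔE² + ΔN²) = √((-114.0)² + (-578.4)²) = 589.6 m.

590 m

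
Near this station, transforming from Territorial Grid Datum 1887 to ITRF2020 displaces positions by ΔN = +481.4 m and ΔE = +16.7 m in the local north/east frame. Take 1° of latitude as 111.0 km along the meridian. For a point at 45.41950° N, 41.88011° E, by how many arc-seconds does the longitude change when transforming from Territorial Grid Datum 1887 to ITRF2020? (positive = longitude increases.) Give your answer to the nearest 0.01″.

At latitude 45.41950°, cos φ = 0.701911.
1° of longitude at this latitude = 111.0 × cos φ = 77.91 km, so Δλ = 16.7 / 77912.1 = 0.0002143° = 0.772″.

Δλ = 0.77″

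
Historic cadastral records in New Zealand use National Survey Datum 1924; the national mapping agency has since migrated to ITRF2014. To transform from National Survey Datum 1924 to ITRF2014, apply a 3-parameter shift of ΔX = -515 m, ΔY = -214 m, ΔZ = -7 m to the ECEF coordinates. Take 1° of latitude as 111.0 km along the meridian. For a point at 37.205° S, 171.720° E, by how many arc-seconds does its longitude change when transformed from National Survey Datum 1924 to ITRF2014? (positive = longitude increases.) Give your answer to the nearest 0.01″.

sin φ = -0.604669, cos φ = 0.796477, sin λ = 0.144011, cos λ = -0.989576.
East component: ΔE = −sin λ·ΔX + cos λ·ΔY = −(0.144011)(-515) + (-0.989576)(-214) = 285.93 m.
1° of latitude spans 111000 m; at latitude φ, 1° of longitude spans that × cos φ = 88409.0 m, so Δλ = 285.93 / 88409.0 × 3600 = 11.643″.

Δλ = 11.64″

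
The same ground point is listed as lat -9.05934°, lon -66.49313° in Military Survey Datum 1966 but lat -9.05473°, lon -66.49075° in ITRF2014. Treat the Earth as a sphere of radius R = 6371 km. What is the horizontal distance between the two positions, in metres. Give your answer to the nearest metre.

Δφ = -9.05473° − -9.05934° = +0.00461°; Δλ = -66.49075° − -66.49313° = +0.00238°.
1° along a meridian = πR/180 = 111195 m.
ΔN = Δφ × 111195 = 512.6 m; ΔE = Δλ × 111195 × cos(-9.05934°) = +0.00238 × 111195 × 0.987526 = 261.3 m.
Distance = √(ΔE² + ΔN²) = √(261.3² + 512.6²) = 575.4 m.

575 m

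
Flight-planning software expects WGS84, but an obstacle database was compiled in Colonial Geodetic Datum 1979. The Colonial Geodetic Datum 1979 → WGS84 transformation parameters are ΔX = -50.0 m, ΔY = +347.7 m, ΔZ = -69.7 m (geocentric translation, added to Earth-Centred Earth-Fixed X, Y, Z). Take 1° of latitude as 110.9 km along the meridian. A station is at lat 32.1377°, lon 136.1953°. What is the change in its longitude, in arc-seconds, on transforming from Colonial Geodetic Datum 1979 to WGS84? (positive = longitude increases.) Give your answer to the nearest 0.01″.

Δλ = -8.29″

sin φ = 0.531956, cos φ = 0.846772, sin λ = 0.692202, cos λ = -0.721703.
East component: ΔE = −sin λ·ΔX + cos λ·ΔY = −(0.692202)(-50.0) + (-0.721703)(347.7) = -216.33 m.
1° of latitude spans 110900 m; at latitude φ, 1° of longitude spans that × cos φ = 93907.0 m, so Δλ = -216.33 / 93907.0 × 3600 = -8.293″.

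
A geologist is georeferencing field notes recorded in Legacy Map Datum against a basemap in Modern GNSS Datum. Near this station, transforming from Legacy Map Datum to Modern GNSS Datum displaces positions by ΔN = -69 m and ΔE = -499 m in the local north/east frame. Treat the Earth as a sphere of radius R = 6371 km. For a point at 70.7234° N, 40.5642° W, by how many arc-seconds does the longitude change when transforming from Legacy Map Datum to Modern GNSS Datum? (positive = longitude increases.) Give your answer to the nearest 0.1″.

Δλ = -48.9″

At latitude 70.7234°, cos φ = 0.330129.
One radian of longitude at latitude φ spans R cos φ, so Δλ = ΔE / (R cos φ) = -499.0 / (6371000 × 0.330129) = -2.3725e-04 rad = -48.937″.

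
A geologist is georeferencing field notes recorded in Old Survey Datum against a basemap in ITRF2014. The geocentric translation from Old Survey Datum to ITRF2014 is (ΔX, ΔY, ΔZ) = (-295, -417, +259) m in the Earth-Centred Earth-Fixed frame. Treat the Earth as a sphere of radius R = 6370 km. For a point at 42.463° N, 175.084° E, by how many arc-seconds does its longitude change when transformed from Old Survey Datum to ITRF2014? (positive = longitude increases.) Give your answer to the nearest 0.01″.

sin φ = 0.675114, cos φ = 0.737713, sin λ = 0.085695, cos λ = -0.996321.
East component: ΔE = −sin λ·ΔX + cos λ·ΔY = −(0.085695)(-295) + (-0.996321)(-417) = 440.75 m.
1° of latitude spans πR/180 = 111177 m; at latitude φ, 1° of longitude spans that × cos φ = 82017.1 m, so Δλ = 440.75 / 82017.1 × 3600 = 19.346″.

Δλ = 19.35″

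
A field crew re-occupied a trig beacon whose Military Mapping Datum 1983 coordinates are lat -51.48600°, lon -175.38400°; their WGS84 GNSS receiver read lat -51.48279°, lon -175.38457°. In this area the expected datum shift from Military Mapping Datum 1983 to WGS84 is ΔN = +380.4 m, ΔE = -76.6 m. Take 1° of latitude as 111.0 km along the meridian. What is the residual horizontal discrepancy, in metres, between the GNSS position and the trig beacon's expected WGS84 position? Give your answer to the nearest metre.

44 m

Observed coordinate differences: Δφ = +0.00321°, Δλ = -0.00057°.
Converting to metres (1° lat = 111000 m, cos φ = 0.622706): observed ΔN = 356.3 m, observed ΔE = -39.4 m.
Subtracting the expected shift leaves a residual of 356.3 − (380.4) = -24.1 m north and -39.4 − (-76.6) = 37.2 m east.
Residual distance = √((-24.1)² + 37.2²) = 44.3 m.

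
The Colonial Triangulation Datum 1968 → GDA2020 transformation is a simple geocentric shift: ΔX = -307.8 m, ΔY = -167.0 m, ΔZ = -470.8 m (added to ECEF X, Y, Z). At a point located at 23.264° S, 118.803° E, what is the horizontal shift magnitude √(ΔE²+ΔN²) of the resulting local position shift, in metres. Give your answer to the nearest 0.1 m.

555.9 m

The local east axis at (φ, λ) is (−sin λ, cos λ, 0), so ΔE = −sin(118.803°)·(-307.8) + cos(118.803°)·(-167.0) = 350.18 m.
The local north axis is (−sin φ cos λ, −sin φ sin λ, cos φ), giving ΔN = 58.573 − 57.799 − 432.521 = -431.75 m.
Horizontal magnitude = √(ΔE² + ΔN²) = √(350.18² + (-431.75)²) = 555.91 m.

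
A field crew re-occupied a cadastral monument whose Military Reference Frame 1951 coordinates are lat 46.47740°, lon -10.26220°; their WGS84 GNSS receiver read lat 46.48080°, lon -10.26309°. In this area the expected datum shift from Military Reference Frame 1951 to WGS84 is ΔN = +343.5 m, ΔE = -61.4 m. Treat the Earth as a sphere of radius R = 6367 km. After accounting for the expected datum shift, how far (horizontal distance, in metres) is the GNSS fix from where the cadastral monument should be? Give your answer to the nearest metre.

Observed coordinate differences: Δφ = +0.00340°, Δλ = -0.00089°.
Converting to metres (1° lat = 111125 m, cos φ = 0.688641): observed ΔN = 377.8 m, observed ΔE = -68.1 m.
Subtracting the expected shift leaves a residual of 377.8 − (343.5) = 34.3 m north and -68.1 − (-61.4) = -6.7 m east.
Residual distance = √(34.3² + (-6.7)²) = 35.0 m.

35 m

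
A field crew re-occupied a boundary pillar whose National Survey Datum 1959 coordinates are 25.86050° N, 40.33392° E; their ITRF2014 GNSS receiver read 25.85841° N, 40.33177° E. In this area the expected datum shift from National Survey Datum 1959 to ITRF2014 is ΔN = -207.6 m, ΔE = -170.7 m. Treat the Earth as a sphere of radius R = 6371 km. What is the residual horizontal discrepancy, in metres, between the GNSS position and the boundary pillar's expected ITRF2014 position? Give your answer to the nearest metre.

51 m

Observed coordinate differences: Δφ = -0.00209°, Δλ = -0.00215°.
Converting to metres (1° lat = 111195 m, cos φ = 0.899859): observed ΔN = -232.4 m, observed ΔE = -215.1 m.
Subtracting the expected shift leaves a residual of -232.4 − (-207.6) = -24.8 m north and -215.1 − (-170.7) = -44.4 m east.
Residual distance = √((-24.8)² + (-44.4)²) = 50.9 m.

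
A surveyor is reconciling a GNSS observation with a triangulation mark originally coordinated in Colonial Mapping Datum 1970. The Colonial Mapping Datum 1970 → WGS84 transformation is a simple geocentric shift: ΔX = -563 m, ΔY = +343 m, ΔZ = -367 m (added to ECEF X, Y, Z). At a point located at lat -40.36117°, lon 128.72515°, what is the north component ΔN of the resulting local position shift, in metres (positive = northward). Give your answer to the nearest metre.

ΔN = 122 m

At φ = -40.36117°, λ = 128.72515°: sin φ = -0.647604, cos φ = 0.761977, sin λ = 0.780156, cos λ = -0.625585.
ΔN = −sin φ cos λ·ΔX − sin φ sin λ·ΔY + cos φ·ΔZ = −(-0.647604)(-0.625585)(-563) − (-0.647604)(0.780156)(343) + (0.761977)(-367) = 121.74 m.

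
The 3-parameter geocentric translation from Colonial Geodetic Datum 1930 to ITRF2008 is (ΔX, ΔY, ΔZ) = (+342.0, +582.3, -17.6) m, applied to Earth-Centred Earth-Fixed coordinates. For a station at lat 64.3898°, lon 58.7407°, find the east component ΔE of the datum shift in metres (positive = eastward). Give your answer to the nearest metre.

The local east axis at (φ, λ) is (−sin λ, cos λ, 0), so ΔE = −sin(58.7407°)·342.0 + cos(58.7407°)·582.3 = 9.81 m.

ΔE = 10 m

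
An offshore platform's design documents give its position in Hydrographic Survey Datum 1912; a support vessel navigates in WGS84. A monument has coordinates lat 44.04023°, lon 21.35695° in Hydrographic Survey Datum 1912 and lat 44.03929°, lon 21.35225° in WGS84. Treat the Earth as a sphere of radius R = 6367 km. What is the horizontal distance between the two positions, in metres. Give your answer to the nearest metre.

390 m

Δφ = 44.03929° − 44.04023° = -0.00094°; Δλ = 21.35225° − 21.35695° = -0.00470°.
1° along a meridian = πR/180 = 111125 m.
ΔN = Δφ × 111125 = -104.5 m; ΔE = Δλ × 111125 × cos(44.04023°) = -0.00470 × 111125 × 0.718852 = -375.4 m.
Distance = √(ΔE² + ΔN²) = √((-375.4)² + (-104.5)²) = 389.7 m.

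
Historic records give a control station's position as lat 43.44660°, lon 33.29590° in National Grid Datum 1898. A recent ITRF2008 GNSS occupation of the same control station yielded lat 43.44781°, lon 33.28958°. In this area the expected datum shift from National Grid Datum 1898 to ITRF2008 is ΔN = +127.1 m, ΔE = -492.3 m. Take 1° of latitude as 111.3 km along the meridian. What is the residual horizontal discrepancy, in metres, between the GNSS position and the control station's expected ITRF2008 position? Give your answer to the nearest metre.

20 m

Observed coordinate differences: Δφ = +0.00121°, Δλ = -0.00632°.
Converting to metres (1° lat = 111300 m, cos φ = 0.726016): observed ΔN = 134.7 m, observed ΔE = -510.7 m.
Subtracting the expected shift leaves a residual of 134.7 − (127.1) = 7.6 m north and -510.7 − (-492.3) = -18.4 m east.
Residual distance = √(7.6² + (-18.4)²) = 19.9 m.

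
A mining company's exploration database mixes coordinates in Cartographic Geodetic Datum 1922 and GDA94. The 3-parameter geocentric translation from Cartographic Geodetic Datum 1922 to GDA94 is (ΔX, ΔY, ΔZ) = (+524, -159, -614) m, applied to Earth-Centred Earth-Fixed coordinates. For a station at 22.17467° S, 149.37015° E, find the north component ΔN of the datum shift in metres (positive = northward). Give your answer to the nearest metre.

The local north axis is (−sin φ cos λ, −sin φ sin λ, cos φ), giving ΔN = -170.180 − 30.575 − 568.587 = -769.34 m.

ΔN = -769 m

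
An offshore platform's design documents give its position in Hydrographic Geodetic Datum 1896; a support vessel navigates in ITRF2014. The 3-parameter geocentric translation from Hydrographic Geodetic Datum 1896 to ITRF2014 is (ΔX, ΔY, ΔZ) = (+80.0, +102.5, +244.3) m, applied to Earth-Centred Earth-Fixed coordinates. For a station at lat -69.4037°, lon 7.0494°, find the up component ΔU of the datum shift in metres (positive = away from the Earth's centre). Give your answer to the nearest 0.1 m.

The local up (radial) axis is (cos φ cos λ, cos φ sin λ, sin φ), giving ΔU = 27.930 + 4.425 − 228.685 = -196.33 m.

ΔU = -196.3 m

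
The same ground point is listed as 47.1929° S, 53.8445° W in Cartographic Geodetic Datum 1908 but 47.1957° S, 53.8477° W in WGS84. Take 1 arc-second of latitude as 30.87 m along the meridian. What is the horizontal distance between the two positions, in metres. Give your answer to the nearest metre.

Δφ = -47.1957° − -47.1929° = -0.0028°; Δλ = -53.8477° − -53.8445° = -0.0032°.
1° of latitude = 3600 × 30.87 = 111132 m.
ΔN = Δφ × 111132 = -311.2 m; ΔE = Δλ × 111132 × cos(-47.1929°) = -0.0032 × 111132 × 0.679532 = -241.7 m.
Distance = √(ΔE² + ΔN²) = √((-241.7)² + (-311.2)²) = 394.0 m.

394 m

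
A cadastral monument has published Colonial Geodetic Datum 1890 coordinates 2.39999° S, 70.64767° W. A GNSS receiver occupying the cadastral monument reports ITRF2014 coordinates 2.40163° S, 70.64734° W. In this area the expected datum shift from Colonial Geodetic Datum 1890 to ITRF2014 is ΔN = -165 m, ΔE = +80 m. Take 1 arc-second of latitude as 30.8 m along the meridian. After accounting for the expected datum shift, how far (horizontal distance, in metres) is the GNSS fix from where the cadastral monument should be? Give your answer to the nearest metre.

47 m

Observed coordinate differences: Δφ = -0.00164°, Δλ = +0.00033°.
Converting to metres (1° lat = 110880 m, cos φ = 0.999123): observed ΔN = -181.8 m, observed ΔE = 36.6 m.
Subtracting the expected shift leaves a residual of -181.8 − (-165) = -16.8 m north and 36.6 − (80) = -43.4 m east.
Residual distance = √((-16.8)² + (-43.4)²) = 46.6 m.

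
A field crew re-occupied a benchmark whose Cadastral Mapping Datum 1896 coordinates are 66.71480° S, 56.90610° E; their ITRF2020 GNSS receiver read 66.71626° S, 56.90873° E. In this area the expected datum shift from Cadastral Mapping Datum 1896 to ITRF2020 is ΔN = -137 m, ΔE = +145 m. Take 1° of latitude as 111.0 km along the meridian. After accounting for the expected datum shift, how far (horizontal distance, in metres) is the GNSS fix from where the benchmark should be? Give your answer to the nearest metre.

39 m

Observed coordinate differences: Δφ = -0.00146°, Δλ = +0.00263°.
Converting to metres (1° lat = 111000 m, cos φ = 0.395308): observed ΔN = -162.1 m, observed ΔE = 115.4 m.
Subtracting the expected shift leaves a residual of -162.1 − (-137) = -25.1 m north and 115.4 − (145) = -29.6 m east.
Residual distance = √((-25.1)² + (-29.6)²) = 38.8 m.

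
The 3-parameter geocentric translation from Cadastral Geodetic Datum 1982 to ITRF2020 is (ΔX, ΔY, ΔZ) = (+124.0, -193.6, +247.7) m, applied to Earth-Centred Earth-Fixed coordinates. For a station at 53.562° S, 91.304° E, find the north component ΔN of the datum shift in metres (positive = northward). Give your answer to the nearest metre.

ΔN = -11 m

The local north axis is (−sin φ cos λ, −sin φ sin λ, cos φ), giving ΔN = -2.270 − 155.711 + 147.122 = -10.86 m.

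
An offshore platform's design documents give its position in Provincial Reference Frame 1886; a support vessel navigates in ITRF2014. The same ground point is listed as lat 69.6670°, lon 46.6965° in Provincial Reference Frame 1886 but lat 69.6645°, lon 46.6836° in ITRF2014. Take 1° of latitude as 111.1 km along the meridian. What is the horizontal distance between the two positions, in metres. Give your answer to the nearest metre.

570 m

Δφ = 69.6645° − 69.6670° = -0.0025°; Δλ = 46.6836° − 46.6965° = -0.0129°.
ΔN = Δφ × 111100 = -277.7 m; ΔE = Δλ × 111100 × cos(69.6670°) = -0.0129 × 111100 × 0.347476 = -498.0 m.
Distance = √(ΔE² + ΔN²) = √((-498.0)² + (-277.7)²) = 570.2 m.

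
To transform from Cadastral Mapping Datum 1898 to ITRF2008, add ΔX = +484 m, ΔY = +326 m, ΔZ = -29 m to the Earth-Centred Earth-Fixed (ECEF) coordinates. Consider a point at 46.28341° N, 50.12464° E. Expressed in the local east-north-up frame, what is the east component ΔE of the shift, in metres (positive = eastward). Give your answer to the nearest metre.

At φ = 46.28341°, λ = 50.12464°: sin φ = 0.722767, cos φ = 0.691092, sin λ = 0.767441, cos λ = 0.641120.
ΔE = −sin λ·ΔX + cos λ·ΔY = −(0.767441)·(484) + (0.641120)·(326) = -162.44 m.

ΔE = -162 m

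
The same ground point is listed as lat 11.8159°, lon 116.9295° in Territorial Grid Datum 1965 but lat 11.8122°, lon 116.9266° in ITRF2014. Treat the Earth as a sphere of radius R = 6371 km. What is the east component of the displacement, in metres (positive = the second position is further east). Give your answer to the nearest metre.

ΔE = -316 m

Δφ = 11.8122° − 11.8159° = -0.0037°; Δλ = 116.9266° − 116.9295° = -0.0029°.
1° along a meridian = πR/180 = 111195 m.
ΔN = Δφ × 111195 = -411.4 m; ΔE = Δλ × 111195 × cos(11.8159°) = -0.0029 × 111195 × 0.978811 = -315.6 m.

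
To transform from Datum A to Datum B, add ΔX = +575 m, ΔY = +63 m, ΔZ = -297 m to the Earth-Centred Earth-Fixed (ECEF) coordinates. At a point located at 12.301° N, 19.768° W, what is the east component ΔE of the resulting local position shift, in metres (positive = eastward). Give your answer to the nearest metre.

The local east axis at (φ, λ) is (−sin λ, cos λ, 0), so ΔE = −sin(-19.768°)·575 + cos(-19.768°)·63 = 253.76 m.

ΔE = 254 m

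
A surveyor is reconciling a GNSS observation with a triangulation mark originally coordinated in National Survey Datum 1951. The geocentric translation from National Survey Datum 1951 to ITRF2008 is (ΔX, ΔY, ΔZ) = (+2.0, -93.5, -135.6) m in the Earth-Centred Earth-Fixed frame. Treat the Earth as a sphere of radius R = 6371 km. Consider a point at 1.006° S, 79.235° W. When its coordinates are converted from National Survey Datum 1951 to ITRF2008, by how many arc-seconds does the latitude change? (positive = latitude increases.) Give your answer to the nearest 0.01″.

Δφ = -4.34″

sin φ = -0.017557, cos φ = 0.999846, sin λ = -0.982402, cos λ = 0.186781.
North component: ΔN = −sin φ cos λ·ΔX − sin φ sin λ·ΔY + cos φ·ΔZ = −(-0.017557)(0.186781)(2.0) − (-0.017557)(-0.982402)(-93.5) + (0.999846)(-135.6) = -133.96 m.
1° of latitude spans πR/180 = 111195 m, so Δφ = -133.96 / 111195 × 3600 = -4.337″.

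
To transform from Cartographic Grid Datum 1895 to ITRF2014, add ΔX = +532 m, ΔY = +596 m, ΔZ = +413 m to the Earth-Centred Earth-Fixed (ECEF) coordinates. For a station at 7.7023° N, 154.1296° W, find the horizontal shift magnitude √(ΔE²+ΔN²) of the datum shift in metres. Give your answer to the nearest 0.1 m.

The local east axis at (φ, λ) is (−sin λ, cos λ, 0), so ΔE = −sin(-154.1296°)·532 + cos(-154.1296°)·596 = -304.14 m.
The local north axis is (−sin φ cos λ, −sin φ sin λ, cos φ), giving ΔN = 64.156 + 34.854 + 409.274 = 508.28 m.
Horizontal magnitude = √(ΔE² + ΔN²) = √((-304.14)² + 508.28²) = 592.33 m.

592.3 m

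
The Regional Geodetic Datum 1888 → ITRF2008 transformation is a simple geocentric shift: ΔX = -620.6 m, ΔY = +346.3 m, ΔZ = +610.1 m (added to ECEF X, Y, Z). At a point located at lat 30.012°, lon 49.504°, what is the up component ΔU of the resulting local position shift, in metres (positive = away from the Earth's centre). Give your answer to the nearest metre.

ΔU = 184 m

The local up (radial) axis is (cos φ cos λ, cos φ sin λ, sin φ), giving ΔU = -348.979 + 228.035 + 305.161 = 184.22 m.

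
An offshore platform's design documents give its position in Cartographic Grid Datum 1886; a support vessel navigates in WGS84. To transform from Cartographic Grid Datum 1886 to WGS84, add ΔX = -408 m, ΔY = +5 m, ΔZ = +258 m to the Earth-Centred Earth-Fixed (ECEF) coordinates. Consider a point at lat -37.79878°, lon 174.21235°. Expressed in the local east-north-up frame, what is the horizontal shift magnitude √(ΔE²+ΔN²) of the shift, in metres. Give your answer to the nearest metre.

454 m

The local east axis at (φ, λ) is (−sin λ, cos λ, 0), so ΔE = −sin(174.21235°)·(-408) + cos(174.21235°)·5 = 36.17 m.
The local north axis is (−sin φ cos λ, −sin φ sin λ, cos φ), giving ΔN = 248.785 + 0.309 + 203.863 = 452.96 m.
Horizontal magnitude = √(ΔE² + ΔN²) = √(36.17² + 452.96²) = 454.40 m.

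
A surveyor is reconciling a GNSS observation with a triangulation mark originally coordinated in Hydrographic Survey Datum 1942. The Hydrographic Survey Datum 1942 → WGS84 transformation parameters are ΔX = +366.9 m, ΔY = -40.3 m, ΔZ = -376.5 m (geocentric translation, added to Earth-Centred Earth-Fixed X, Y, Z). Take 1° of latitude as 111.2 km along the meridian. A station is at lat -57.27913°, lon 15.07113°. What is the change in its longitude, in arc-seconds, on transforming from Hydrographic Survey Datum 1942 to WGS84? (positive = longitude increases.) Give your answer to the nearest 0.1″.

Δλ = -8.0″

sin φ = -0.841314, cos φ = 0.540547, sin λ = 0.260018, cos λ = 0.965604.
East component: ΔE = −sin λ·ΔX + cos λ·ΔY = −(0.260018)(366.9) + (0.965604)(-40.3) = -134.31 m.
1° of latitude spans 111200 m; at latitude φ, 1° of longitude spans that × cos φ = 60108.8 m, so Δλ = -134.31 / 60108.8 × 3600 = -8.044″.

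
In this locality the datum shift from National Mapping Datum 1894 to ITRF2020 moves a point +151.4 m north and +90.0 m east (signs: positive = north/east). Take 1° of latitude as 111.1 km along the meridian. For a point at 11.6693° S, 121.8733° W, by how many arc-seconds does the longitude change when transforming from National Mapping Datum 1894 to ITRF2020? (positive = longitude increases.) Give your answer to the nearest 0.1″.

At latitude -11.6693°, cos φ = 0.979331.
1° of longitude at this latitude = 111.1 × cos φ = 108.80 km, so Δλ = 90.0 / 108803.7 = 0.0008272° = 2.978″.

Δλ = 3.0″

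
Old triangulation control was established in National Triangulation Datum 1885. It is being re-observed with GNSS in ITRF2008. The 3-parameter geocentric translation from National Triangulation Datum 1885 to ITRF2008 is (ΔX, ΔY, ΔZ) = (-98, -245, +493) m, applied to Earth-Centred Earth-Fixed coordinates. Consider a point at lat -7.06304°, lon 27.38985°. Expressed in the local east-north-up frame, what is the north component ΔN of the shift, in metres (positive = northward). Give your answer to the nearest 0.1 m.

ΔN = 464.7 m

At φ = -7.06304°, λ = 27.38985°: sin φ = -0.122961, cos φ = 0.992411, sin λ = 0.460043, cos λ = 0.887897.
ΔN = −sin φ cos λ·ΔX − sin φ sin λ·ΔY + cos φ·ΔZ = −(-0.122961)(0.887897)(-98) − (-0.122961)(0.460043)(-245) + (0.992411)(493) = 464.70 m.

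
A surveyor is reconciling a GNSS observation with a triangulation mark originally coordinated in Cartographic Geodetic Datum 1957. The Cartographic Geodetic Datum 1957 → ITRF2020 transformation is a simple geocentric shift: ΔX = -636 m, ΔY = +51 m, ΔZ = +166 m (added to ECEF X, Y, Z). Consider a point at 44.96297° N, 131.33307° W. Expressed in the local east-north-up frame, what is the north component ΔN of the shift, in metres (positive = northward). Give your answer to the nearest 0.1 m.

At φ = 44.96297°, λ = -131.33307°: sin φ = 0.706650, cos φ = 0.707564, sin λ = -0.750883, cos λ = -0.660435.
ΔN = −sin φ cos λ·ΔX − sin φ sin λ·ΔY + cos φ·ΔZ = −(0.706650)(-0.660435)(-636) − (0.706650)(-0.750883)(51) + (0.707564)(166) = -152.30 m.

ΔN = -152.3 m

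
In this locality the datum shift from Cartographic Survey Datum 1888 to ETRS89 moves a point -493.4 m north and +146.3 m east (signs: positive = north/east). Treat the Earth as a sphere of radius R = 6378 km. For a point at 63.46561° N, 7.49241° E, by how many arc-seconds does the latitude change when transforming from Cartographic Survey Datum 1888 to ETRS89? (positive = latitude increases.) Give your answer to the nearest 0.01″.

On a sphere of radius R, 1 rad of latitude = R, so Δφ = ΔN / R = -493.4 / 6378000 = -7.7360e-05 rad = -15.957″.

Δφ = -15.96″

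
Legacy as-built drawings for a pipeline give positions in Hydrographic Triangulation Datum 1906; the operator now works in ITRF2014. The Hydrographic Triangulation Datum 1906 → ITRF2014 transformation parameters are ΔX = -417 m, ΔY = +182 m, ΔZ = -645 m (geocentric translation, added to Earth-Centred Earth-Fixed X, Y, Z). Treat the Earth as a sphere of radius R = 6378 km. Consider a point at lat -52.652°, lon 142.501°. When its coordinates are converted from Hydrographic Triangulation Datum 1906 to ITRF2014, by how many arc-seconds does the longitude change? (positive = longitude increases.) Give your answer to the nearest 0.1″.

Δλ = 5.8″

sin φ = -0.794966, cos φ = 0.606655, sin λ = 0.608748, cos λ = -0.793364.
East component: ΔE = −sin λ·ΔX + cos λ·ΔY = −(0.608748)(-417) + (-0.793364)(182) = 109.46 m.
1° of latitude spans πR/180 = 111317 m; at latitude φ, 1° of longitude spans that × cos φ = 67531.0 m, so Δλ = 109.46 / 67531.0 × 3600 = 5.835″.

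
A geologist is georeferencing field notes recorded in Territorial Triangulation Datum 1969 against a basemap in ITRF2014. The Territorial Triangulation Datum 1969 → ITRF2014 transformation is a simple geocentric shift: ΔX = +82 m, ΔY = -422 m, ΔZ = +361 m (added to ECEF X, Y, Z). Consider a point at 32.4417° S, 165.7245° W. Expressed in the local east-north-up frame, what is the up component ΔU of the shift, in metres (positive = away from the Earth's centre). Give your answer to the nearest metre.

At φ = -32.4417°, λ = -165.7245°: sin φ = -0.536441, cos φ = 0.843938, sin λ = -0.246585, cos λ = -0.969121.
ΔU = cos φ cos λ·ΔX + cos φ sin λ·ΔY + sin φ·ΔZ = (0.843938)(-0.969121)(82) + (0.843938)(-0.246585)(-422) + (-0.536441)(361) = -172.90 m.

ΔU = -173 m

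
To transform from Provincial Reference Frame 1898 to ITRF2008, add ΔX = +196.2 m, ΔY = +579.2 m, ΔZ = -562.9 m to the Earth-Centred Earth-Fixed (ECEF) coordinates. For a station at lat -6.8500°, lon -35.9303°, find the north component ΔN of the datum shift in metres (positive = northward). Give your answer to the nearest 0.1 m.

At φ = -6.8500°, λ = -35.9303°: sin φ = -0.119270, cos φ = 0.992862, sin λ = -0.586801, cos λ = 0.809731.
ΔN = −sin φ cos λ·ΔX − sin φ sin λ·ΔY + cos φ·ΔZ = −(-0.119270)(0.809731)(196.2) − (-0.119270)(-0.586801)(579.2) + (0.992862)(-562.9) = -580.47 m.

ΔN = -580.5 m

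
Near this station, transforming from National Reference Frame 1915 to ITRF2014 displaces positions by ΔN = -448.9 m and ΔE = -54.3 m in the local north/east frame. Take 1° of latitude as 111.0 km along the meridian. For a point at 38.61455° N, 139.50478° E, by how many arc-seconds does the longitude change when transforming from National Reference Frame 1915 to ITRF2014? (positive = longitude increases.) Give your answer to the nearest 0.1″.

At latitude 38.61455°, cos φ = 0.781362.
1° of longitude at this latitude = 111.0 × cos φ = 86.73 km, so Δλ = -54.3 / 86731.2 = -0.0006261° = -2.254″.

Δλ = -2.3″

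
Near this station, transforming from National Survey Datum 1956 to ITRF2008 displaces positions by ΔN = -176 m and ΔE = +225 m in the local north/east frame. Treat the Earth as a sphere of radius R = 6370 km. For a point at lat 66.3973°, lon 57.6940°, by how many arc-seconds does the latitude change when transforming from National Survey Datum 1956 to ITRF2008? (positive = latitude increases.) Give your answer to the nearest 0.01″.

On a sphere of radius R, 1 rad of latitude = R, so Δφ = ΔN / R = -176.0 / 6370000 = -2.7630e-05 rad = -5.699″.

Δφ = -5.70″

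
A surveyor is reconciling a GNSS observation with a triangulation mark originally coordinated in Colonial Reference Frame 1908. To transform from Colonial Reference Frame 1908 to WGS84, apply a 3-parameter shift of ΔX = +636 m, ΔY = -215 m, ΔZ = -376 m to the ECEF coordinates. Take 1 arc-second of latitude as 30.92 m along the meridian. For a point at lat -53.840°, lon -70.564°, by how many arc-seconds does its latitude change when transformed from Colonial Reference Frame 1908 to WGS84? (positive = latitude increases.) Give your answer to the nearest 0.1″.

sin φ = -0.807372, cos φ = 0.590042, sin λ = -0.943014, cos λ = 0.332754.
North component: ΔN = −sin φ cos λ·ΔX − sin φ sin λ·ΔY + cos φ·ΔZ = −(-0.807372)(0.332754)(636) − (-0.807372)(-0.943014)(-215) + (0.590042)(-376) = 112.70 m.
1° of latitude spans 3600 × 30.92 = 111312 m, so Δφ = 112.70 / 111312 × 3600 = 3.645″.

Δφ = 3.6″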